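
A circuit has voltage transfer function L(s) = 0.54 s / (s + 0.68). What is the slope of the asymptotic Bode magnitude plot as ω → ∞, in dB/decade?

With 1 zero and 1 pole, the high-frequency asymptotic slope is 20 × (1 − 1) = 0 dB/decade.

0 dB/decade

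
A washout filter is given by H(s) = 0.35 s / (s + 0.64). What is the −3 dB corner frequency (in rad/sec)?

0.64 rad/sec

For a single-pole high-pass, the −3 dB point is at the pole: ω = 0.64 rad/sec.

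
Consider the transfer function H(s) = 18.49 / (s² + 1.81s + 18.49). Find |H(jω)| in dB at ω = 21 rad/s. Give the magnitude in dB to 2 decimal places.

-27.21 dB

|(j21)² + 1.81(j21) + 18.49| = |-422.51 + j38.01| = 424.2
|H(j21)| = 18.49 / 424.2 = 0.043586
20 log₁₀(0.043586) = -27.213 dB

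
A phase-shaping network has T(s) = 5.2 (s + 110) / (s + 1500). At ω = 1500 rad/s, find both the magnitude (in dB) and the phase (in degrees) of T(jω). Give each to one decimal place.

|j1500 + 110| = √(1500² + 110²) = 1504
|j1500 + 1500| = √(1500² + 1500²) = 2121
|T(j1500)| = 5.2 × 1504 / 2121 = 3.6868
20 log₁₀(3.6868) = 11.33 dB
∠(j1500 + 110) = arctan(1500/110) = 85.81°
∠(j1500 + 1500) = arctan(1500/1500) = 45.00°
∠T(j1500) = 85.81° − 45.00° = 40.81°

|T| = 11.3 dB, ∠T = 40.8°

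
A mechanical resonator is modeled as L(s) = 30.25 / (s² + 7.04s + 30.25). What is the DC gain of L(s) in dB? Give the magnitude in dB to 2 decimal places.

0.00 dB

L(0) = 30.25 / 30.25 = 1
20 log₁₀(1) = 0.000 dB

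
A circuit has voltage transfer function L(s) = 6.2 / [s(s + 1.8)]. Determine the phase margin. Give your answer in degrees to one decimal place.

39.4 deg

Gain crossover: |L(jω)| = 1 at ω ≈ 2.19 rad/s.
∠L(j2.19) = −90° − arctan(2.19/1.8) ≈ -140.56°
PM = 180° + (-140.56°) = 39.44°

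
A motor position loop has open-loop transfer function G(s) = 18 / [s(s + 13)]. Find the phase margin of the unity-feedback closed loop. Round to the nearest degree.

Gain crossover: |G(jω)| = 1 at ω ≈ 1.38 rad/s.
∠G(j1.38) = −90° − arctan(1.38/13) ≈ -96.05°
PM = 180° + (-96.05°) = 83.95°

84°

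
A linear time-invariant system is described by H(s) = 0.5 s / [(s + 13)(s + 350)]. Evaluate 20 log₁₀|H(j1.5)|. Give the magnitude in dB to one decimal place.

-75.7 dB

|j1.5| = 1.5
|j1.5 + 13| = √(1.5² + 13²) = 13.09
|j1.5 + 350| = √(1.5² + 350²) = 350
|H(j1.5)| = 0.5 × 1.5 / (13.09 × 350) = 0.00016375
20 log₁₀(0.00016375) = -75.72 dB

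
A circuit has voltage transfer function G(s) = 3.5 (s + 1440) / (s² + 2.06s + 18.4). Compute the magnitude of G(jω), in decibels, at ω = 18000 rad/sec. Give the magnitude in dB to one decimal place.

|j18000 + 1440| = √(18000² + 1440²) = 1.806e+04
|(j18000)² + 2.06(j18000) + 18.4| = |-3.24e+08 + j37080| = 3.24e+08
|G(j18000)| = 3.5 × 1.806e+04 / 3.24e+08 = 0.00019507
20 log₁₀(0.00019507) = -74.20 dB

-74.2 dB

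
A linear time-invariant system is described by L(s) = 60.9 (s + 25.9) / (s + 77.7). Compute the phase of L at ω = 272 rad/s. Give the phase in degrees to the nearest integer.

11°

∠(j272 + 25.9) = arctan(272/25.9) = 84.56°
∠(j272 + 77.7) = arctan(272/77.7) = 74.06°
∠L(j272) = 84.56° − 74.06° = 10.50°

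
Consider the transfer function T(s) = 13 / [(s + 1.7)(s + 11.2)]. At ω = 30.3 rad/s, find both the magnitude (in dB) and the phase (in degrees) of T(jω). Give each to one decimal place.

|j30.3 + 1.7| = √(30.3² + 1.7²) = 30.35
|j30.3 + 11.2| = √(30.3² + 11.2²) = 32.3
|T(j30.3)| = 13 / (30.35 × 32.3) = 0.013261
20 log₁₀(0.013261) = -37.55 dB
∠(j30.3 + 1.7) = arctan(30.3/1.7) = 86.79°
∠(j30.3 + 11.2) = arctan(30.3/11.2) = 69.71°
∠T(j30.3) = − (86.79° + 69.71°) = -156.50°

|T| = -37.5 dB, ∠T = -156.5 deg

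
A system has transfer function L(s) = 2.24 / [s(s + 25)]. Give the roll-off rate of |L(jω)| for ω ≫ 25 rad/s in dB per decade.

With 0 zeros and 2 poles, the high-frequency asymptotic slope is 20 × (0 − 2) = -40 dB/decade.

-40 dB/decade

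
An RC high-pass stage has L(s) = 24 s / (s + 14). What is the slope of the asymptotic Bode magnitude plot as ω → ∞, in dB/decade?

With 1 zero and 1 pole, the high-frequency asymptotic slope is 20 × (1 − 1) = 0 dB/decade.

0 dB/decade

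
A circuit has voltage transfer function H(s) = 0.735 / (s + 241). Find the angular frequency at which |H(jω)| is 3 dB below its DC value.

241 rad/s

For a single-pole low-pass, the −3 dB point is at the pole: ω = 241 rad/s.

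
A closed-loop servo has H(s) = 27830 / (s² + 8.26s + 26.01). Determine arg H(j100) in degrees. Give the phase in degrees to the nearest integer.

∠[(j100)² + 8.26(j100) + 26.01] = ∠[-9974 + j826] = 175.27°
∠H(j100) = −175.27° = -175.27°

-175°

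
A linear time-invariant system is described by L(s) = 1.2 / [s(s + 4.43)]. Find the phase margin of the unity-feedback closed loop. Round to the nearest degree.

Gain crossover: |L(jω)| = 1 at ω ≈ 0.27 rad/s.
∠L(j0.27) = −90° − arctan(0.27/4.43) ≈ -93.49°
PM = 180° + (-93.49°) = 86.51°

87°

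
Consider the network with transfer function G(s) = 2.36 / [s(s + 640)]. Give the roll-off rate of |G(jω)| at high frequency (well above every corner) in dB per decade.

-40 dB/decade

With 0 zeros and 2 poles, the high-frequency asymptotic slope is 20 × (0 − 2) = -40 dB/decade.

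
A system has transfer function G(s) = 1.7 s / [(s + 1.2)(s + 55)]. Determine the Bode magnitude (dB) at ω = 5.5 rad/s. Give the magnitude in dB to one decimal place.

|j5.5| = 5.5
|j5.5 + 1.2| = √(5.5² + 1.2²) = 5.629
|j5.5 + 55| = √(5.5² + 55²) = 55.27
|G(j5.5)| = 1.7 × 5.5 / (5.629 × 55.27) = 0.030049
20 log₁₀(0.030049) = -30.44 dB

-30.4 dB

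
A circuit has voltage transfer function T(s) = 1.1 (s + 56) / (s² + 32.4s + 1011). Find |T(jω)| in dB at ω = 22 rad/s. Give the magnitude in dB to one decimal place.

-22.5 dB

|j22 + 56| = √(22² + 56²) = 60.17
|(j22)² + 32.4(j22) + 1011| = |527 + j712.8| = 886.5
|T(j22)| = 1.1 × 60.17 / 886.5 = 0.07466
20 log₁₀(0.07466) = -22.54 dB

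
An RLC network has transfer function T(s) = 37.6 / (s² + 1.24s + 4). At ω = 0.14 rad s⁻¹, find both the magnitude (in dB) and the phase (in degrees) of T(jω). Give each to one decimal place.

|T| = 19.5 dB, ∠T = -2.5°

|(j0.14)² + 1.24(j0.14) + 4| = |3.9804 + j0.1736| = 3.984
|T(j0.14)| = 37.6 / 3.984 = 9.4373
20 log₁₀(9.4373) = 19.50 dB
∠[(j0.14)² + 1.24(j0.14) + 4] = ∠[3.9804 + j0.1736] = 2.50°
∠T(j0.14) = −2.50° = -2.50°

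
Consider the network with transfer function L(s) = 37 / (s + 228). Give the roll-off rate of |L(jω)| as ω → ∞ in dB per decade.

-20 dB/decade

With 0 zeros and 1 pole, the high-frequency asymptotic slope is 20 × (0 − 1) = -20 dB/decade.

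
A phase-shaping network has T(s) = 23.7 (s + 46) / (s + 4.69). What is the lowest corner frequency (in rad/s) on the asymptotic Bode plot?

4.69 rad/s

Break frequencies occur at each pole and zero magnitude: 4.69 rad/s, 46 rad/s.
The lowest is 4.69 rad/s.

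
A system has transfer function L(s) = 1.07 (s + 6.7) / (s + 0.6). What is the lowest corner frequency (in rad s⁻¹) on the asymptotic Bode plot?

0.6 rad s⁻¹

Break frequencies occur at each pole and zero magnitude: 0.6 rad s⁻¹, 6.7 rad s⁻¹.
The lowest is 0.6 rad s⁻¹.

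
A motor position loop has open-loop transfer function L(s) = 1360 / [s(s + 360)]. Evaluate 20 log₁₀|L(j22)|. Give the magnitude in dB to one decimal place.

-15.3 dB

|j22 + 360| = √(22² + 360²) = 360.7
|j22| = 22
|L(j22)| = 1360 / (360.7 × 22) = 0.1714
20 log₁₀(0.1714) = -15.32 dB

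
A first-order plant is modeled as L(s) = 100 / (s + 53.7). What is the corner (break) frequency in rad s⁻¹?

The single real pole at s = −53.7 gives a corner at ω = 53.7 rad s⁻¹.

53.7 rad s⁻¹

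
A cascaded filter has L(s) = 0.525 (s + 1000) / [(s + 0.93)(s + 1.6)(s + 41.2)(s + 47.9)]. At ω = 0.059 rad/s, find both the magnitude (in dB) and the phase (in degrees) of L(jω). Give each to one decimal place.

|L| = -15.0 dB, ∠L = -5.9 deg

|j0.059 + 1000| = √(0.059² + 1000²) = 1000
|j0.059 + 0.93| = √(0.059² + 0.93²) = 0.9319
|j0.059 + 1.6| = √(0.059² + 1.6²) = 1.601
|j0.059 + 41.2| = √(0.059² + 41.2²) = 41.2
|j0.059 + 47.9| = √(0.059² + 47.9²) = 47.9
|L(j0.059)| = 0.525 × 1000 / (0.9319 × 1.601 × 41.2 × 47.9) = 0.1783
20 log₁₀(0.1783) = -14.98 dB
∠(j0.059 + 1000) = arctan(0.059/1000) = 0.00°
∠(j0.059 + 0.93) = arctan(0.059/0.93) = 3.63°
∠(j0.059 + 1.6) = arctan(0.059/1.6) = 2.11°
∠(j0.059 + 41.2) = arctan(0.059/41.2) = 0.08°
∠(j0.059 + 47.9) = arctan(0.059/47.9) = 0.07°
∠L(j0.059) = 0.00° − (3.63° + 2.11° + 0.08° + 0.07°) = -5.89°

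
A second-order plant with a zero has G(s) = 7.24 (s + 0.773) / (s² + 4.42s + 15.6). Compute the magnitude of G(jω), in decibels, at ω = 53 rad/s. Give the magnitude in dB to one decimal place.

|j53 + 0.773| = √(53² + 0.773²) = 53.01
|(j53)² + 4.42(j53) + 15.6| = |-2793.4 + j234.26| = 2803
|G(j53)| = 7.24 × 53.01 / 2803 = 0.1369
20 log₁₀(0.1369) = -17.27 dB

-17.3 dB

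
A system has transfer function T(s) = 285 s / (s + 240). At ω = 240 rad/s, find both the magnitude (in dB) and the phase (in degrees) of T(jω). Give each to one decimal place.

|j240| = 240
|j240 + 240| = √(240² + 240²) = 339.4
|T(j240)| = 285 × 240 / 339.4 = 201.53
20 log₁₀(201.53) = 46.09 dB
∠(j240) = 90.00°
∠(j240 + 240) = arctan(240/240) = 45.00°
∠T(j240) = 90.00° − 45.00° = 45.00°

|T| = 46.1 dB, ∠T = 45.0°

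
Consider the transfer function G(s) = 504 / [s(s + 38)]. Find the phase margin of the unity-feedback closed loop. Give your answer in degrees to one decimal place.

Gain crossover: |G(jω)| = 1 at ω ≈ 12.6 rad/s.
∠G(j12.6) = −90° − arctan(12.6/38) ≈ -108.33°
PM = 180° + (-108.33°) = 71.67°

71.7°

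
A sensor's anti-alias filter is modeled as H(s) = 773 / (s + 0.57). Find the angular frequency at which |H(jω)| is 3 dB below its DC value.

0.57 rad/s

For a single-pole low-pass, the −3 dB point is at the pole: ω = 0.57 rad/s.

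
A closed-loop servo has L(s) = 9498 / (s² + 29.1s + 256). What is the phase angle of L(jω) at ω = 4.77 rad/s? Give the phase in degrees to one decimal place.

-30.8°

∠[(j4.77)² + 29.1(j4.77) + 256] = ∠[233.25 + j138.81] = 30.76°
∠L(j4.77) = −30.76° = -30.76°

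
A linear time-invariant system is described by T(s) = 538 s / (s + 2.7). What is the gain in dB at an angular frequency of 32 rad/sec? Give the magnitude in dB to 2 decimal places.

54.58 dB

|j32| = 32
|j32 + 2.7| = √(32² + 2.7²) = 32.11
|T(j32)| = 538 × 32 / 32.11 = 536.1
20 log₁₀(536.1) = 54.585 dB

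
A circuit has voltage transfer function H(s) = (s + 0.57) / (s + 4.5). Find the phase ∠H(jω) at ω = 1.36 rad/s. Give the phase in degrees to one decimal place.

∠(j1.36 + 0.57) = arctan(1.36/0.57) = 67.26°
∠(j1.36 + 4.5) = arctan(1.36/4.5) = 16.82°
∠H(j1.36) = 67.26° − 16.82° = 50.44°

50.4°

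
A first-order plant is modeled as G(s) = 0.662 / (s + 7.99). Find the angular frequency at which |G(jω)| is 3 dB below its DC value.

For a single-pole low-pass, the −3 dB point is at the pole: ω = 7.99 rad s⁻¹.

7.99 rad s⁻¹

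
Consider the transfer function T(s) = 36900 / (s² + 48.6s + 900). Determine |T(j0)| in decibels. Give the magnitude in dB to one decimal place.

32.3 dB

T(0) = 36900 / 900 = 41
20 log₁₀(41) = 32.26 dB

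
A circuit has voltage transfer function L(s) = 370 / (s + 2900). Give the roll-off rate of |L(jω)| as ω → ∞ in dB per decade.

With 0 zeros and 1 pole, the high-frequency asymptotic slope is 20 × (0 − 1) = -20 dB/decade.

-20 dB/decade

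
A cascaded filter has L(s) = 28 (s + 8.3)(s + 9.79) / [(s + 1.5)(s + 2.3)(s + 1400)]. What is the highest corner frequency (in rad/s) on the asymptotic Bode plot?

1400 rad/s

Break frequencies occur at each pole and zero magnitude: 1.5 rad/s, 2.3 rad/s, 8.3 rad/s, 9.79 rad/s, 1400 rad/s.
The highest is 1400 rad/s.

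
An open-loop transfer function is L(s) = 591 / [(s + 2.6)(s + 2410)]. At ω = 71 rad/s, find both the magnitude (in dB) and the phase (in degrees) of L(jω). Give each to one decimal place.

|j71 + 2.6| = √(71² + 2.6²) = 71.05
|j71 + 2410| = √(71² + 2410²) = 2411
|L(j71)| = 591 / (71.05 × 2411) = 0.0034501
20 log₁₀(0.0034501) = -49.24 dB
∠(j71 + 2.6) = arctan(71/2.6) = 87.90°
∠(j71 + 2410) = arctan(71/2410) = 1.69°
∠L(j71) = − (87.90° + 1.69°) = -89.59°

|L| = -49.2 dB, ∠L = -89.6°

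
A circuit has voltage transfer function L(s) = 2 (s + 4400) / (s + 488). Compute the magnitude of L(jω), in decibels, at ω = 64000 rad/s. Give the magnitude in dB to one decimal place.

|j64000 + 4400| = √(64000² + 4400²) = 6.415e+04
|j64000 + 488| = √(64000² + 488²) = 6.4e+04
|L(j64000)| = 2 × 6.415e+04 / 6.4e+04 = 2.0047
20 log₁₀(2.0047) = 6.04 dB

6.0 dB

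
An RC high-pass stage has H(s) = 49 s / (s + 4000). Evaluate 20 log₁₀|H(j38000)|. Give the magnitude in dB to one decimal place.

|j38000| = 3.8e+04
|j38000 + 4000| = √(38000² + 4000²) = 3.821e+04
|H(j38000)| = 49 × 3.8e+04 / 3.821e+04 = 48.731
20 log₁₀(48.731) = 33.76 dB

33.8 dB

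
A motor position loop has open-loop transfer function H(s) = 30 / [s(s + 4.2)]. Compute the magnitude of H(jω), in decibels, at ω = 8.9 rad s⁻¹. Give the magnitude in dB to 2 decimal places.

-9.31 dB

|j8.9 + 4.2| = √(8.9² + 4.2²) = 9.841
|j8.9| = 8.9
|H(j8.9)| = 30 / (9.841 × 8.9) = 0.34252
20 log₁₀(0.34252) = -9.306 dB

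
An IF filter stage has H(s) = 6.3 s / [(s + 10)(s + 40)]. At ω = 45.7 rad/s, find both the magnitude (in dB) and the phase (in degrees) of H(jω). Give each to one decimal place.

|j45.7| = 45.7
|j45.7 + 10| = √(45.7² + 10²) = 46.78
|j45.7 + 40| = √(45.7² + 40²) = 60.73
|H(j45.7)| = 6.3 × 45.7 / (46.78 × 60.73) = 0.10134
20 log₁₀(0.10134) = -19.88 dB
∠(j45.7) = 90.00°
∠(j45.7 + 10) = arctan(45.7/10) = 77.66°
∠(j45.7 + 40) = arctan(45.7/40) = 48.81°
∠H(j45.7) = 90.00° − (77.66° + 48.81°) = -36.46°

|H| = -19.9 dB, ∠H = -36.5°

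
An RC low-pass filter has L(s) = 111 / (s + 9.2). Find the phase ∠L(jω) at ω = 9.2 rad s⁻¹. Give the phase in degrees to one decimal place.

-45.0°

∠(j9.2 + 9.2) = arctan(9.2/9.2) = 45.00°
∠L(j9.2) = −45.00° = -45.00°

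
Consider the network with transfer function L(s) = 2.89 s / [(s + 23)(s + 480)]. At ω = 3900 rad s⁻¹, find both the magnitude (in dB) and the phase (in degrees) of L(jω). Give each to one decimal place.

|L| = -62.7 dB, ∠L = -82.6°

|j3900| = 3900
|j3900 + 23| = √(3900² + 23²) = 3900
|j3900 + 480| = √(3900² + 480²) = 3929
|L(j3900)| = 2.89 × 3900 / (3900 × 3929) = 0.00073546
20 log₁₀(0.00073546) = -62.67 dB
∠(j3900) = 90.00°
∠(j3900 + 23) = arctan(3900/23) = 89.66°
∠(j3900 + 480) = arctan(3900/480) = 82.98°
∠L(j3900) = 90.00° − (89.66° + 82.98°) = -82.65°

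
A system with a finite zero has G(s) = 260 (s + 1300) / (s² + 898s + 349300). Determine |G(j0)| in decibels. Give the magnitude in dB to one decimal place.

G(0) = 260 × 1300 / 349300 = 0.96765
20 log₁₀(0.96765) = -0.29 dB

-0.3 dB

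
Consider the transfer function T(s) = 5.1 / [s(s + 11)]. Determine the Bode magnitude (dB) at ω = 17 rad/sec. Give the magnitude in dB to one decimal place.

|j17 + 11| = √(17² + 11²) = 20.25
|j17| = 17
|T(j17)| = 5.1 / (20.25 × 17) = 0.014816
20 log₁₀(0.014816) = -36.59 dB

-36.6 dB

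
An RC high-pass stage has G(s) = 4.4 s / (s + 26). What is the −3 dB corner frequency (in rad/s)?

For a single-pole high-pass, the −3 dB point is at the pole: ω = 26 rad/s.

26 rad/s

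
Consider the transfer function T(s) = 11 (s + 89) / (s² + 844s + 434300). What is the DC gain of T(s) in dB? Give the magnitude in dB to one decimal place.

T(0) = 11 × 89 / 434300 = 0.0022542
20 log₁₀(0.0022542) = -52.94 dB

-52.9 dB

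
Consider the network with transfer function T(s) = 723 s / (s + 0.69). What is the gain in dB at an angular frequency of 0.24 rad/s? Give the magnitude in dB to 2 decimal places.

47.51 dB

|j0.24| = 0.24
|j0.24 + 0.69| = √(0.24² + 0.69²) = 0.7305
|T(j0.24)| = 723 × 0.24 / 0.7305 = 237.52
20 log₁₀(237.52) = 47.514 dB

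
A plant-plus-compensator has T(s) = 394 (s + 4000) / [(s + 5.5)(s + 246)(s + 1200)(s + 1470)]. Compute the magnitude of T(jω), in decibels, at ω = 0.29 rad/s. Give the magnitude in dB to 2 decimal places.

-63.62 dB

|j0.29 + 4000| = √(0.29² + 4000²) = 4000
|j0.29 + 5.5| = √(0.29² + 5.5²) = 5.508
|j0.29 + 246| = √(0.29² + 246²) = 246
|j0.29 + 1200| = √(0.29² + 1200²) = 1200
|j0.29 + 1470| = √(0.29² + 1470²) = 1470
|T(j0.29)| = 394 × 4000 / (5.508 × 246 × 1200 × 1470) = 0.00065941
20 log₁₀(0.00065941) = -63.617 dB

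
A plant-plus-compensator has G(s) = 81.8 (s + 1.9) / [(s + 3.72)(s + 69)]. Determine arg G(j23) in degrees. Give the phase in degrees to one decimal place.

∠(j23 + 1.9) = arctan(23/1.9) = 85.28°
∠(j23 + 3.72) = arctan(23/3.72) = 80.81°
∠(j23 + 69) = arctan(23/69) = 18.43°
∠G(j23) = 85.28° − (80.81° + 18.43°) = -13.97°

-14.0 deg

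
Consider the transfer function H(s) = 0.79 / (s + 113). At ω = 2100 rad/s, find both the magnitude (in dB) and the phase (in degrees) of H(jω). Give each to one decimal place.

|H| = -68.5 dB, ∠H = -86.9°

|j2100 + 113| = √(2100² + 113²) = 2103
|H(j2100)| = 0.79 / 2103 = 0.00037565
20 log₁₀(0.00037565) = -68.50 dB
∠(j2100 + 113) = arctan(2100/113) = 86.92°
∠H(j2100) = −86.92° = -86.92°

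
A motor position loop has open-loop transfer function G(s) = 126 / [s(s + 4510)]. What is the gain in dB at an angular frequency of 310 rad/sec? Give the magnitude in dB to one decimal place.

-80.9 dB

|j310 + 4510| = √(310² + 4510²) = 4521
|j310| = 310
|G(j310)| = 126 / (4521 × 310) = 8.991e-05
20 log₁₀(8.991e-05) = -80.92 dB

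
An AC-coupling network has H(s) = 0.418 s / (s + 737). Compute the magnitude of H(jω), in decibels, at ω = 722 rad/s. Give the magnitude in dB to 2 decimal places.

|j722| = 722
|j722 + 737| = √(722² + 737²) = 1032
|H(j722)| = 0.418 × 722 / 1032 = 0.29252
20 log₁₀(0.29252) = -10.677 dB

-10.68 dB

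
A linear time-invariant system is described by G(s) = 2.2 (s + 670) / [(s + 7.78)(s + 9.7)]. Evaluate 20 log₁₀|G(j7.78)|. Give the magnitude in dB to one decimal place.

20.6 dB

|j7.78 + 670| = √(7.78² + 670²) = 670
|j7.78 + 7.78| = √(7.78² + 7.78²) = 11
|j7.78 + 9.7| = √(7.78² + 9.7²) = 12.43
|G(j7.78)| = 2.2 × 670 / (11 × 12.43) = 10.775
20 log₁₀(10.775) = 20.65 dB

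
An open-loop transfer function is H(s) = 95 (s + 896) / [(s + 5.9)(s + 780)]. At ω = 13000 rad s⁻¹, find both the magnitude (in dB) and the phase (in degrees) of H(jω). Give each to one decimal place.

|H| = -42.7 dB, ∠H = -90.5°

|j13000 + 896| = √(13000² + 896²) = 1.303e+04
|j13000 + 5.9| = √(13000² + 5.9²) = 1.3e+04
|j13000 + 780| = √(13000² + 780²) = 1.302e+04
|H(j13000)| = 95 × 1.303e+04 / (1.3e+04 × 1.302e+04) = 0.0073119
20 log₁₀(0.0073119) = -42.72 dB
∠(j13000 + 896) = arctan(13000/896) = 86.06°
∠(j13000 + 5.9) = arctan(13000/5.9) = 89.97°
∠(j13000 + 780) = arctan(13000/780) = 86.57°
∠H(j13000) = 86.06° − (89.97° + 86.57°) = -90.48°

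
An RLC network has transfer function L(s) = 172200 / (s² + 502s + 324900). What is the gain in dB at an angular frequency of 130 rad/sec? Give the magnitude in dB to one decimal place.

-5.2 dB

|(j130)² + 502(j130) + 324900| = |3.08e+05 + j65260| = 3.148e+05
|L(j130)| = 172200 / 3.148e+05 = 0.54695
20 log₁₀(0.54695) = -5.24 dB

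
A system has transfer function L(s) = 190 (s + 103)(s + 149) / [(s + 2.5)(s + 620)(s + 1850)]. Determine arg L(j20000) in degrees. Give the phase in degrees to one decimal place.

∠(j20000 + 103) = arctan(20000/103) = 89.70°
∠(j20000 + 149) = arctan(20000/149) = 89.57°
∠(j20000 + 2.5) = arctan(20000/2.5) = 89.99°
∠(j20000 + 620) = arctan(20000/620) = 88.22°
∠(j20000 + 1850) = arctan(20000/1850) = 84.72°
∠L(j20000) = 89.70° + 89.57° − (89.99° + 88.22° + 84.72°) = -83.65°

-83.7 deg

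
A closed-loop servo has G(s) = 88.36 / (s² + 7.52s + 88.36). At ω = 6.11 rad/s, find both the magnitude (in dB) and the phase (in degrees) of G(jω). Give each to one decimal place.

|G| = 2.2 dB, ∠G = -42.0°

|(j6.11)² + 7.52(j6.11) + 88.36| = |51.028 + j45.947| = 68.67
|G(j6.11)| = 88.36 / 68.67 = 1.2868
20 log₁₀(1.2868) = 2.19 dB
∠[(j6.11)² + 7.52(j6.11) + 88.36] = ∠[51.028 + j45.947] = 42.00°
∠G(j6.11) = −42.00° = -42.00°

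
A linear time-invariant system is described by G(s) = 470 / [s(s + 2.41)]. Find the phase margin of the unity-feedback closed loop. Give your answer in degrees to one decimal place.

Gain crossover: |G(jω)| = 1 at ω ≈ 21.6 rad/s.
∠G(j21.6) = −90° − arctan(21.6/2.41) ≈ -173.64°
PM = 180° + (-173.64°) = 6.36°

6.4°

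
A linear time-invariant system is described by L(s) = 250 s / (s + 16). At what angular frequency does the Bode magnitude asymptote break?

The single real pole at s = −16 gives a corner at ω = 16 rad/sec.

16 rad/sec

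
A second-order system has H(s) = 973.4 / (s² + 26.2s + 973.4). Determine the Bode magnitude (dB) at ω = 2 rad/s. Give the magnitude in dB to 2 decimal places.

|(j2)² + 26.2(j2) + 973.4| = |969.4 + j52.4| = 970.8
|H(j2)| = 973.4 / 970.8 = 1.0027
20 log₁₀(1.0027) = 0.023 dB

0.02 dB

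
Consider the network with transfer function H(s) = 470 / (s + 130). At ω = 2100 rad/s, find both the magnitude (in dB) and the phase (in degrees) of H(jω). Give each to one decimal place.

|H| = -13.0 dB, ∠H = -86.5°

|j2100 + 130| = √(2100² + 130²) = 2104
|H(j2100)| = 470 / 2104 = 0.22338
20 log₁₀(0.22338) = -13.02 dB
∠(j2100 + 130) = arctan(2100/130) = 86.46°
∠H(j2100) = −86.46° = -86.46°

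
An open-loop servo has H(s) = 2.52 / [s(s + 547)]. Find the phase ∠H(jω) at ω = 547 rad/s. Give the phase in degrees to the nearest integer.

∠(j547 + 547) = arctan(547/547) = 45.00°
∠(j547) = 90.00°
∠H(j547) = − (45.00° + 90.00°) = -135.00°

-135 deg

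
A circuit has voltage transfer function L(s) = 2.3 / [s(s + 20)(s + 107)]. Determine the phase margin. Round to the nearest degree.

Gain crossover: |L(jω)| = 1 at ω ≈ 0.00107 rad s⁻¹.
∠L(j0.00107) = −90° − arctan(0.00107/20) − arctan(0.00107/107) ≈ -90.00°
PM = 180° + (-90.00°) = 90.00°

90°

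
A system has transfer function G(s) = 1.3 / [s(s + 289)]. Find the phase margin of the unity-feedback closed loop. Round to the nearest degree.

Gain crossover: |G(jω)| = 1 at ω ≈ 0.0045 rad/s.
∠G(j0.0045) = −90° − arctan(0.0045/289) ≈ -90.00°
PM = 180° + (-90.00°) = 90.00°

90°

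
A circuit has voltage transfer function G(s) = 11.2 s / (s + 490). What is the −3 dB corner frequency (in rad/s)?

490 rad/s

For a single-pole high-pass, the −3 dB point is at the pole: ω = 490 rad/s.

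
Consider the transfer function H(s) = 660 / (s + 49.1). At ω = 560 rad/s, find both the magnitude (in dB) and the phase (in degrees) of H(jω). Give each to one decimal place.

|j560 + 49.1| = √(560² + 49.1²) = 562.1
|H(j560)| = 660 / 562.1 = 1.1741
20 log₁₀(1.1741) = 1.39 dB
∠(j560 + 49.1) = arctan(560/49.1) = 84.99°
∠H(j560) = −84.99° = -84.99°

|H| = 1.4 dB, ∠H = -85.0°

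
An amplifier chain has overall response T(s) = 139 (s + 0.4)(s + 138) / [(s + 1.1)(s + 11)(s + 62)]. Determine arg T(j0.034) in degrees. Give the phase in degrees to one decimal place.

∠(j0.034 + 0.4) = arctan(0.034/0.4) = 4.86°
∠(j0.034 + 138) = arctan(0.034/138) = 0.01°
∠(j0.034 + 1.1) = arctan(0.034/1.1) = 1.77°
∠(j0.034 + 11) = arctan(0.034/11) = 0.18°
∠(j0.034 + 62) = arctan(0.034/62) = 0.03°
∠T(j0.034) = 4.86° + 0.01° − (1.77° + 0.18° + 0.03°) = 2.89°

2.9°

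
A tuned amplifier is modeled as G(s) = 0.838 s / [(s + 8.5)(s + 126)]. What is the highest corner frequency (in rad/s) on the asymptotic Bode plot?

Break frequencies occur at each pole and zero magnitude: 8.5 rad/s, 126 rad/s.
The highest is 126 rad/s.

126 rad/s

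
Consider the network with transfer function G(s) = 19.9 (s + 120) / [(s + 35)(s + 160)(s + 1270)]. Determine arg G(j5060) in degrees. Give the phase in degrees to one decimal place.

∠(j5060 + 120) = arctan(5060/120) = 88.64°
∠(j5060 + 35) = arctan(5060/35) = 89.60°
∠(j5060 + 160) = arctan(5060/160) = 88.19°
∠(j5060 + 1270) = arctan(5060/1270) = 75.91°
∠G(j5060) = 88.64° − (89.60° + 88.19° + 75.91°) = -165.06°

-165.1°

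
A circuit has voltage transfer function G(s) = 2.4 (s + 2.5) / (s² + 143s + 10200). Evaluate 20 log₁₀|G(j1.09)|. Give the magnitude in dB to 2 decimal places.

|j1.09 + 2.5| = √(1.09² + 2.5²) = 2.727
|(j1.09)² + 143(j1.09) + 10200| = |10199 + j155.87| = 1.02e+04
|G(j1.09)| = 2.4 × 2.727 / 1.02e+04 = 0.00064171
20 log₁₀(0.00064171) = -63.853 dB

-63.85 dB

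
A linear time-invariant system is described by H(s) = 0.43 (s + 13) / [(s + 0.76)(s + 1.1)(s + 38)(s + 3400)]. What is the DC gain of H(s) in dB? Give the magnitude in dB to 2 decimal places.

-85.72 dB

H(0) = 0.43 × 13 / (0.76 × 1.1 × 38 × 3400) = 5.1754e-05
20 log₁₀(5.1754e-05) = -85.721 dB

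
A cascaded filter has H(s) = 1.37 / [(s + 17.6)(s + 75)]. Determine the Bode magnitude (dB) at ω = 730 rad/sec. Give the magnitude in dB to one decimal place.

|j730 + 17.6| = √(730² + 17.6²) = 730.2
|j730 + 75| = √(730² + 75²) = 733.8
|H(j730)| = 1.37 / (730.2 × 733.8) = 2.5566e-06
20 log₁₀(2.5566e-06) = -111.85 dB

-111.8 dB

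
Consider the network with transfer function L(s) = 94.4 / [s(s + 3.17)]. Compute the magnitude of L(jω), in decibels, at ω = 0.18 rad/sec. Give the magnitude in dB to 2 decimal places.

44.36 dB

|j0.18 + 3.17| = √(0.18² + 3.17²) = 3.175
|j0.18| = 0.18
|L(j0.18)| = 94.4 / (3.175 × 0.18) = 165.17
20 log₁₀(165.17) = 44.359 dB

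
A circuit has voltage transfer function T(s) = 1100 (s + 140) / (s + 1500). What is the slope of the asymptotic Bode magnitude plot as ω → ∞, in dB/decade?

With 1 zero and 1 pole, the high-frequency asymptotic slope is 20 × (1 − 1) = 0 dB/decade.

0 dB/decade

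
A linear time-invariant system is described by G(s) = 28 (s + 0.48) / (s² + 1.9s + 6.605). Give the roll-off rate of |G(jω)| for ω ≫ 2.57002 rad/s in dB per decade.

With 1 zero and 2 poles, the high-frequency asymptotic slope is 20 × (1 − 2) = -20 dB/decade.

-20 dB/decade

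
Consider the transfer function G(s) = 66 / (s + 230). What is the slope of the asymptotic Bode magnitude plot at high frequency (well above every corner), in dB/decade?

With 0 zeros and 1 pole, the high-frequency asymptotic slope is 20 × (0 − 1) = -20 dB/decade.

-20 dB/decade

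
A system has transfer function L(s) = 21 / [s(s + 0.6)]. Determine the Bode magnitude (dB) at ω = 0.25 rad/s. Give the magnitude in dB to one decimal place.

|j0.25 + 0.6| = √(0.25² + 0.6²) = 0.65
|j0.25| = 0.25
|L(j0.25)| = 21 / (0.65 × 0.25) = 129.23
20 log₁₀(129.23) = 42.23 dB

42.2 dB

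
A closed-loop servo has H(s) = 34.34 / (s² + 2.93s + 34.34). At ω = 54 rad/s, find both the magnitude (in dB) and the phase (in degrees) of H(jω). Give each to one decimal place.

|(j54)² + 2.93(j54) + 34.34| = |-2881.7 + j158.22| = 2886
|H(j54)| = 34.34 / 2886 = 0.011899
20 log₁₀(0.011899) = -38.49 dB
∠[(j54)² + 2.93(j54) + 34.34] = ∠[-2881.7 + j158.22] = 176.86°
∠H(j54) = −176.86° = -176.86°

|H| = -38.5 dB, ∠H = -176.9°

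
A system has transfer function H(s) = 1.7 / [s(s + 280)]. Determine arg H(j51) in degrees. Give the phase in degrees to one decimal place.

∠(j51 + 280) = arctan(51/280) = 10.32°
∠(j51) = 90.00°
∠H(j51) = − (10.32° + 90.00°) = -100.32°

-100.3°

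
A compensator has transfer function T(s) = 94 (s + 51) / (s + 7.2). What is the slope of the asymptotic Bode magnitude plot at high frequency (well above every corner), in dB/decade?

With 1 zero and 1 pole, the high-frequency asymptotic slope is 20 × (1 − 1) = 0 dB/decade.

0 dB/decade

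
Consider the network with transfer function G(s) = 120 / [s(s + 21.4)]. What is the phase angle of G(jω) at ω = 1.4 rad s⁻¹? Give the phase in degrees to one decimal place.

∠(j1.4 + 21.4) = arctan(1.4/21.4) = 3.74°
∠(j1.4) = 90.00°
∠G(j1.4) = − (3.74° + 90.00°) = -93.74°

-93.7 deg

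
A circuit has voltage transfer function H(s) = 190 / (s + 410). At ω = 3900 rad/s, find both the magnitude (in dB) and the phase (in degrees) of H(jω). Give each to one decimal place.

|H| = -26.3 dB, ∠H = -84.0 deg

|j3900 + 410| = √(3900² + 410²) = 3921
|H(j3900)| = 190 / 3921 = 0.048451
20 log₁₀(0.048451) = -26.29 dB
∠(j3900 + 410) = arctan(3900/410) = 84.00°
∠H(j3900) = −84.00° = -84.00°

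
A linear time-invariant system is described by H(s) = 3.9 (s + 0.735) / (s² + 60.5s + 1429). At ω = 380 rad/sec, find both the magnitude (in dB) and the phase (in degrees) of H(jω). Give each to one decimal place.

|H| = -39.8 dB, ∠H = -81.0°

|j380 + 0.735| = √(380² + 0.735²) = 380
|(j380)² + 60.5(j380) + 1429| = |-1.4297e+05 + j22990| = 1.448e+05
|H(j380)| = 3.9 × 380 / 1.448e+05 = 0.010234
20 log₁₀(0.010234) = -39.80 dB
∠(j380 + 0.735) = arctan(380/0.735) = 89.89°
∠[(j380)² + 60.5(j380) + 1429] = ∠[-1.4297e+05 + j22990] = 170.86°
∠H(j380) = 89.89° − 170.86° = -80.98°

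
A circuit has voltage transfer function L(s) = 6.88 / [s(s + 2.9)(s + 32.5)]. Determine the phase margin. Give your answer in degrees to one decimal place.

Gain crossover: |L(jω)| = 1 at ω ≈ 0.073 rad/s.
∠L(j0.073) = −90° − arctan(0.073/2.9) − arctan(0.073/32.5) ≈ -91.57°
PM = 180° + (-91.57°) = 88.43°

88.4°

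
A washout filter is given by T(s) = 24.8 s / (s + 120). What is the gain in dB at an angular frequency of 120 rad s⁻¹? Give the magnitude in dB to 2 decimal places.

24.88 dB

|j120| = 120
|j120 + 120| = √(120² + 120²) = 169.7
|T(j120)| = 24.8 × 120 / 169.7 = 17.536
20 log₁₀(17.536) = 24.879 dB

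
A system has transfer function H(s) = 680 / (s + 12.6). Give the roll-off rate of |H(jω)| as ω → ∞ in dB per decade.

-20 dB/decade

With 0 zeros and 1 pole, the high-frequency asymptotic slope is 20 × (0 − 1) = -20 dB/decade.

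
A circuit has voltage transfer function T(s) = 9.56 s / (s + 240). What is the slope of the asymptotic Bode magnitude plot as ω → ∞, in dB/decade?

0 dB/decade

With 1 zero and 1 pole, the high-frequency asymptotic slope is 20 × (1 − 1) = 0 dB/decade.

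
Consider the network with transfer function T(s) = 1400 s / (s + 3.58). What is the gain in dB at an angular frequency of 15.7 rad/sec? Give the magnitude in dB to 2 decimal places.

62.70 dB

|j15.7| = 15.7
|j15.7 + 3.58| = √(15.7² + 3.58²) = 16.1
|T(j15.7)| = 1400 × 15.7 / 16.1 = 1365
20 log₁₀(1365) = 62.702 dB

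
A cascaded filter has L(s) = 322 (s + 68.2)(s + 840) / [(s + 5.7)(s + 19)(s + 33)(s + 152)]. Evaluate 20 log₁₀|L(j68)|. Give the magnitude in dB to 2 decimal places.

-7.31 dB

|j68 + 68.2| = √(68² + 68.2²) = 96.31
|j68 + 840| = √(68² + 840²) = 842.7
|j68 + 5.7| = √(68² + 5.7²) = 68.24
|j68 + 19| = √(68² + 19²) = 70.6
|j68 + 33| = √(68² + 33²) = 75.58
|j68 + 152| = √(68² + 152²) = 166.5
|L(j68)| = 322 × 96.31 × 842.7 / (68.24 × 70.6 × 75.58 × 166.5) = 0.43099
20 log₁₀(0.43099) = -7.311 dB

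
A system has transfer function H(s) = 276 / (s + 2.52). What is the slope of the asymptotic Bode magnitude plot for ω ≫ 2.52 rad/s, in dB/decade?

With 0 zeros and 1 pole, the high-frequency asymptotic slope is 20 × (0 − 1) = -20 dB/decade.

-20 dB/decade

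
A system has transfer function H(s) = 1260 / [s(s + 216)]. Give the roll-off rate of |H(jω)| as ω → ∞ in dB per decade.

-40 dB/decade

With 0 zeros and 2 poles, the high-frequency asymptotic slope is 20 × (0 − 2) = -40 dB/decade.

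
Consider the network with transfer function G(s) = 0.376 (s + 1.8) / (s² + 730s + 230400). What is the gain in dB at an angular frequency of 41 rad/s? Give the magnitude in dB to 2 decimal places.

|j41 + 1.8| = √(41² + 1.8²) = 41.04
|(j41)² + 730(j41) + 230400| = |2.2872e+05 + j29930| = 2.307e+05
|G(j41)| = 0.376 × 41.04 / 2.307e+05 = 6.6896e-05
20 log₁₀(6.6896e-05) = -83.492 dB

-83.49 dB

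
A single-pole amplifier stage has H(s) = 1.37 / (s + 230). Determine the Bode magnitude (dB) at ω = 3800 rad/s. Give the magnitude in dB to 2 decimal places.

-68.88 dB

|j3800 + 230| = √(3800² + 230²) = 3807
|H(j3800)| = 1.37 / 3807 = 0.00035987
20 log₁₀(0.00035987) = -68.877 dB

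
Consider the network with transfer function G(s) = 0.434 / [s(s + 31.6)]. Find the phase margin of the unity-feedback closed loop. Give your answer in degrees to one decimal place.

90.0°

Gain crossover: |G(jω)| = 1 at ω ≈ 0.0137 rad/s.
∠G(j0.0137) = −90° − arctan(0.0137/31.6) ≈ -90.02°
PM = 180° + (-90.02°) = 89.98°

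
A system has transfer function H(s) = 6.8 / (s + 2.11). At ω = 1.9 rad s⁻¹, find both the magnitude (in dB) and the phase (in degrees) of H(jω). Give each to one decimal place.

|j1.9 + 2.11| = √(1.9² + 2.11²) = 2.839
|H(j1.9)| = 6.8 / 2.839 = 2.3949
20 log₁₀(2.3949) = 7.59 dB
∠(j1.9 + 2.11) = arctan(1.9/2.11) = 42.00°
∠H(j1.9) = −42.00° = -42.00°

|H| = 7.6 dB, ∠H = -42.0°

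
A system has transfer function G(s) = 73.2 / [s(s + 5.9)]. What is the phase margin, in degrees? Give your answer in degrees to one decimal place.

Gain crossover: |G(jω)| = 1 at ω ≈ 7.6 rad/s.
∠G(j7.6) = −90° − arctan(7.6/5.9) ≈ -142.20°
PM = 180° + (-142.20°) = 37.80°

37.8°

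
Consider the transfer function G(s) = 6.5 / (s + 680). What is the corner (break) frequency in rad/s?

680 rad/s

The single real pole at s = −680 gives a corner at ω = 680 rad/s.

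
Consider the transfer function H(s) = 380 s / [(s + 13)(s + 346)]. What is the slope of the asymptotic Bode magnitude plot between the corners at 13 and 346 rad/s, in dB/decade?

In this band the factors already past their corner are: 1 differentiator zero, pole at 13; net slope = 0 dB/decade.

0 dB/decade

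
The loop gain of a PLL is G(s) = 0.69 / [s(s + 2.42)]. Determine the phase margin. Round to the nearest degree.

83°

Gain crossover: |G(jω)| = 1 at ω ≈ 0.283 rad s⁻¹.
∠G(j0.283) = −90° − arctan(0.283/2.42) ≈ -96.67°
PM = 180° + (-96.67°) = 83.33°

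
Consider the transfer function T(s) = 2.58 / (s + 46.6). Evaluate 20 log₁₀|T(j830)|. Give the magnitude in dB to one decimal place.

|j830 + 46.6| = √(830² + 46.6²) = 831.3
|T(j830)| = 2.58 / 831.3 = 0.0031035
20 log₁₀(0.0031035) = -50.16 dB

-50.2 dB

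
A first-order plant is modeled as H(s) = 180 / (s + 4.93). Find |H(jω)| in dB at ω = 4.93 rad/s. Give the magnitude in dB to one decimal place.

28.2 dB

|j4.93 + 4.93| = √(4.93² + 4.93²) = 6.972
|H(j4.93)| = 180 / 6.972 = 25.817
20 log₁₀(25.817) = 28.24 dB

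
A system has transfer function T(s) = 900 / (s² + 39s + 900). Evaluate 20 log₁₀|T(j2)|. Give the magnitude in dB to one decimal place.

0.0 dB

|(j2)² + 39(j2) + 900| = |896 + j78| = 899.4
|T(j2)| = 900 / 899.4 = 1.0007
20 log₁₀(1.0007) = 0.01 dB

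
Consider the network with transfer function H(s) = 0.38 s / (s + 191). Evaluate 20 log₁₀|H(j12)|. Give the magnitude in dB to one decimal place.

|j12| = 12
|j12 + 191| = √(12² + 191²) = 191.4
|H(j12)| = 0.38 × 12 / 191.4 = 0.023827
20 log₁₀(0.023827) = -32.46 dB

-32.5 dB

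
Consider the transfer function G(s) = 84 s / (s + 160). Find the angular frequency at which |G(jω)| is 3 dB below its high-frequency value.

For a single-pole high-pass, the −3 dB point is at the pole: ω = 160 rad/s.

160 rad/s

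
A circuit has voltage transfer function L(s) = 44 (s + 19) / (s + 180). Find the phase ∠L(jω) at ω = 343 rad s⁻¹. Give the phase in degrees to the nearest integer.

∠(j343 + 19) = arctan(343/19) = 86.83°
∠(j343 + 180) = arctan(343/180) = 62.31°
∠L(j343) = 86.83° − 62.31° = 24.52°

25 deg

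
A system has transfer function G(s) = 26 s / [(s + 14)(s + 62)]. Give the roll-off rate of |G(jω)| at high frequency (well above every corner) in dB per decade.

With 1 zero and 2 poles, the high-frequency asymptotic slope is 20 × (1 − 2) = -20 dB/decade.

-20 dB/decade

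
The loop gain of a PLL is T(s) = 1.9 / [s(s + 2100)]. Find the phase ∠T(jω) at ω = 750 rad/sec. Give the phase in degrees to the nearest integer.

-110°

∠(j750 + 2100) = arctan(750/2100) = 19.65°
∠(j750) = 90.00°
∠T(j750) = − (19.65° + 90.00°) = -109.65°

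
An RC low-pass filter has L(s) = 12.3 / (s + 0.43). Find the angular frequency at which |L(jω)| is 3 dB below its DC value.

For a single-pole low-pass, the −3 dB point is at the pole: ω = 0.43 rad/s.

0.43 rad/s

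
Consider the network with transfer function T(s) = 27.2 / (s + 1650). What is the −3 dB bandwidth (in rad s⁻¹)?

For a single-pole low-pass, the −3 dB point is at the pole: ω = 1650 rad s⁻¹.

1650 rad s⁻¹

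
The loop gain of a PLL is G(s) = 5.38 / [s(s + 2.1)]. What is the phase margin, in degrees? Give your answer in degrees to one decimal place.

47.9°

Gain crossover: |G(jω)| = 1 at ω ≈ 1.9 rad/s.
∠G(j1.9) = −90° − arctan(1.9/2.1) ≈ -132.13°
PM = 180° + (-132.13°) = 47.87°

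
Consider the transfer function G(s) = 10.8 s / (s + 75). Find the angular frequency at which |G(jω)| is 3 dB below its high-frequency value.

For a single-pole high-pass, the −3 dB point is at the pole: ω = 75 rad/sec.

75 rad/sec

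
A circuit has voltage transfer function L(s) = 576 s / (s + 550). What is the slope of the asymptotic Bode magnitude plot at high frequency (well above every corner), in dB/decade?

0 dB/decade

With 1 zero and 1 pole, the high-frequency asymptotic slope is 20 × (1 − 1) = 0 dB/decade.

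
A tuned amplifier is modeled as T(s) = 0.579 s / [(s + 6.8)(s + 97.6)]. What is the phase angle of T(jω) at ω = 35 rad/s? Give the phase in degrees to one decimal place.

-8.7°

∠(j35) = 90.00°
∠(j35 + 6.8) = arctan(35/6.8) = 79.01°
∠(j35 + 97.6) = arctan(35/97.6) = 19.73°
∠T(j35) = 90.00° − (79.01° + 19.73°) = -8.73°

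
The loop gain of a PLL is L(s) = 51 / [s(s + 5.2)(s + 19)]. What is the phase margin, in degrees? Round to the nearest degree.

83 deg

Gain crossover: |L(jω)| = 1 at ω ≈ 0.514 rad/sec.
∠L(j0.514) = −90° − arctan(0.514/5.2) − arctan(0.514/19) ≈ -97.19°
PM = 180° + (-97.19°) = 82.81°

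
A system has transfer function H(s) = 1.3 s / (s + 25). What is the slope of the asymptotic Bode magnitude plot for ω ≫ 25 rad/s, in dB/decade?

0 dB/decade

With 1 zero and 1 pole, the high-frequency asymptotic slope is 20 × (1 − 1) = 0 dB/decade.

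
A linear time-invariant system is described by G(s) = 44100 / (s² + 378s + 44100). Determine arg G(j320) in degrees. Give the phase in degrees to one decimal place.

-115.7°

∠[(j320)² + 378(j320) + 44100] = ∠[-58300 + j1.2096e+05] = 115.73°
∠G(j320) = −115.73° = -115.73°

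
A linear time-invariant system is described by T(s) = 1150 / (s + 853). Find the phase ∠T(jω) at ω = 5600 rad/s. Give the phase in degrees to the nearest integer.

-81°

∠(j5600 + 853) = arctan(5600/853) = 81.34°
∠T(j5600) = −81.34° = -81.34°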